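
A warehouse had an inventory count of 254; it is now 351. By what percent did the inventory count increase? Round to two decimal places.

Change: 351 − 254 = 97.
Relative to the original: 97 ÷ 254 ≈ 38.19%.
So the inventory count increased by 38.19%.

38.19%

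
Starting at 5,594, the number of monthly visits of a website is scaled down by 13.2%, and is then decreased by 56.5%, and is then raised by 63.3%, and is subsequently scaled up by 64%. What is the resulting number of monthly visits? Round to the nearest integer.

After the 13.2% decrease: 5,594 × 0.868 = 4855.592.
After the 56.5% decrease: 4855.592 × 0.435 = 2112.18252.
63.3% increase: 2112.18252 × 1.633 = 3449.19405516.
Apply the 64% increase: 3449.19405516 × 1.64 = 5656.6782504624 ≈ 5,657.

5,657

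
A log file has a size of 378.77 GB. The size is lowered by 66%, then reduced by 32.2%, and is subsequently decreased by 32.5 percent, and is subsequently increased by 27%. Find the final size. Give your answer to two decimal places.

74.85 GB

Each change multiplies by a factor: 0.34 × 0.678 × 0.675 × 1.27 = 0.19761327.
378.77 × 0.19761327 = 74.8499782779 ≈ 74.85.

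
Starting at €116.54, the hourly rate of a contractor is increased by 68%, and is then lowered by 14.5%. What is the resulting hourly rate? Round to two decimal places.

€167.40

Each change multiplies by a factor: 1.68 × 0.855 = 1.4364.
€116.54 × 1.4364 = €167.398056 ≈ €167.40.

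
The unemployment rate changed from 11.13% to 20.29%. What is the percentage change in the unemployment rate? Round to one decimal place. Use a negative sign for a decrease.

The change is 20.29 − 11.13 = 9.16 percentage points.
Relative to the original 11.13%, that is 9.16 ÷ 11.13 ≈ 82.3%.

82.3%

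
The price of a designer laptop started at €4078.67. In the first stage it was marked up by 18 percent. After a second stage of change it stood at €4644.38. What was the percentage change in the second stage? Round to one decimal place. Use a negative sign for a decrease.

-3.5%

After the first stage: €4078.67 × 1.18 = €4812.8306.
Second-stage multiplier: €4644.38 ÷ €4812.8306 ≈ 0.965.
That is a change of -3.5%.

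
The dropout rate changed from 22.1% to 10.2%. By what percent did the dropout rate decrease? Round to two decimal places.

The change is 10.2 − 22.1 = -11.9 percentage points.
Relative to the original 22.1%, that is -11.9 ÷ 22.1 ≈ -53.85%.
So the dropout rate fell by 53.85%.

53.85%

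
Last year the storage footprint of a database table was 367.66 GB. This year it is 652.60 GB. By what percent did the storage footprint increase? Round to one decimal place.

77.5%

Change: 652.60 − 367.66 = 284.94.
Relative to the original: 284.94 ÷ 367.66 ≈ 77.5%.
So the storage footprint increased by 77.5%.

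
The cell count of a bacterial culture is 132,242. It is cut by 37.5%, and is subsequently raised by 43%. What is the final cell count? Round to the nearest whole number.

Each change multiplies by a factor: 0.625 × 1.43 = 0.89375.
132,242 × 0.89375 = 118191.2875 ≈ 118,191.

118,191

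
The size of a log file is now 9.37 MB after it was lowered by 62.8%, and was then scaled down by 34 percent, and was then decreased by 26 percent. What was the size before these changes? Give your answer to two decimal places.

The overall multiplier applied was 0.372 × 0.66 × 0.74 = 0.1816848.
So the original size was 9.37 ÷ 0.1816848 ≈ 51.57 MB.

51.57 MB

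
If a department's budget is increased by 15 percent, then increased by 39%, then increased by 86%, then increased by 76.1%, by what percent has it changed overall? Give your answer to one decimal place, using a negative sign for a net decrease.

A 15% increase multiplies by 1.15.
Then a 39% increase: 1.15 × 1.39 = 1.5985.
Then an 86% increase: 1.5985 × 1.86 = 2.97321.
Then a 76.1% increase: 2.97321 × 1.761 = 5.23582281.
Overall factor 5.23582281, i.e. 423.6%.

423.6%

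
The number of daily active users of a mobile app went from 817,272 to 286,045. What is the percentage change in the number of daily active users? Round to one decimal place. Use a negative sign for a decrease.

Change: 286,045 − 817,272 = -531,227.
Relative to the original: -531,227 ÷ 817,272 ≈ -65.0%.

-65.0%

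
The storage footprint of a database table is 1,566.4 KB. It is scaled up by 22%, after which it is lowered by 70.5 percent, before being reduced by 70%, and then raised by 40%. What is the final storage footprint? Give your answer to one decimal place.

Each change multiplies by a factor: 1.22 × 0.295 × 0.3 × 1.4 = 0.151158.
1,566.4 × 0.151158 = 236.7738912 ≈ 236.8.

236.8 KB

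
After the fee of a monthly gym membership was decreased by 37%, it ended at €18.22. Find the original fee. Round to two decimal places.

The overall multiplier applied was 0.63.
So the original fee was €18.22 ÷ 0.63 ≈ €28.92.

€28.92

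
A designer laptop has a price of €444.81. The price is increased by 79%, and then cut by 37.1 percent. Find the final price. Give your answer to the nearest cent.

79% increase: €444.81 × 1.79 = €796.2099.
Apply the 37.1% decrease: €796.2099 × 0.629 = €500.8160271 ≈ €500.82.

€500.82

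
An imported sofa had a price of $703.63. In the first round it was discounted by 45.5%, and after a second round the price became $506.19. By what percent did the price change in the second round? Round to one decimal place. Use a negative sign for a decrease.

After the first round: $703.63 × 0.545 = $383.47835.
Second-round multiplier: $506.19 ÷ $383.47835 ≈ 1.32.
That is a change of 32.0%.

32.0%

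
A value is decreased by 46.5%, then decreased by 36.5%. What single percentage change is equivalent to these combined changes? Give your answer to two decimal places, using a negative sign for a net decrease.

-66.03%

The combined multiplier is 0.535 × 0.635 = 0.339725.
That corresponds to a decrease of 66.03%.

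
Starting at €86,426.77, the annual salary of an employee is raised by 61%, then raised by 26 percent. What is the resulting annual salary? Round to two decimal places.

Apply the 61% increase: €86,426.77 × 1.61 = €139147.0997.
Apply the 26% increase: €139147.0997 × 1.26 = €175325.345622 ≈ €175,325.35.

€175,325.35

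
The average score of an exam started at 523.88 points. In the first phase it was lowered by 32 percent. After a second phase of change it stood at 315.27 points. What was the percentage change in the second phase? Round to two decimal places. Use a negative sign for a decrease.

-11.50%

After the first phase: 523.88 × 0.68 = 356.2384.
Second-phase multiplier: 315.27 ÷ 356.2384 ≈ 0.884997.
That is a change of -11.50%.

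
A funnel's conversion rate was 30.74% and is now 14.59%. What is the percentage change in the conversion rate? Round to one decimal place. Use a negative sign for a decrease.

The change is 14.59 − 30.74 = -16.15 percentage points.
Relative to the original 30.74%, that is -16.15 ÷ 30.74 ≈ -52.5%.

-52.5%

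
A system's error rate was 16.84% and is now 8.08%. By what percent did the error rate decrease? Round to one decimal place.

The change is 8.08 − 16.84 = -8.76 percentage points.
Relative to the original 16.84%, that is -8.76 ÷ 16.84 ≈ -52.0%.
So the error rate fell by 52.0%.

52.0%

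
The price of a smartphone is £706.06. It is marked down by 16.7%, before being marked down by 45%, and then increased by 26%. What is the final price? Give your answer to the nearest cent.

Each change multiplies by a factor: 0.833 × 0.55 × 1.26 = 0.577269.
£706.06 × 0.577269 = £407.58655014 ≈ £407.59.

£407.59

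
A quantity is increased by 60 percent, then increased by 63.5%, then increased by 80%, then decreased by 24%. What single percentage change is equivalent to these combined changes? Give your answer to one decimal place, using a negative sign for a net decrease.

257.9%

The combined multiplier is 1.6 × 1.635 × 1.8 × 0.76 = 3.578688.
That corresponds to an increase of 257.9%.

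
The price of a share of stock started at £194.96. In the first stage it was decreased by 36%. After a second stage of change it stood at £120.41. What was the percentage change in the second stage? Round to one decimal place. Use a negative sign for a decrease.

After the first stage: £194.96 × 0.64 = £124.7744.
Second-stage multiplier: £120.41 ÷ £124.7744 ≈ 0.96502.
That is a change of -3.5%.

-3.5%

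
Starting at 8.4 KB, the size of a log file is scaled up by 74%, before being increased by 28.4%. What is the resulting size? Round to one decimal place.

Each change multiplies by a factor: 1.74 × 1.284 = 2.23416.
8.4 × 2.23416 = 18.766944 ≈ 18.8.

18.8 KB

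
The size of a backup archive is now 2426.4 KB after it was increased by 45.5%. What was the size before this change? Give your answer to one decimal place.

1667.6 KB

The overall multiplier applied was 1.455.
So the original size was 2426.4 ÷ 1.455 ≈ 1667.6 KB.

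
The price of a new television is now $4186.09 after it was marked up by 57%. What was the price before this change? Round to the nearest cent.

The overall multiplier applied was 1.57.
So the original price was $4186.09 ÷ 1.57 ≈ $2666.30.

$2666.30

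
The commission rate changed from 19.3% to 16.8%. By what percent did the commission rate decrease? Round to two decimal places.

12.95%

The change is 16.8 − 19.3 = -2.5 percentage points.
Relative to the original 19.3%, that is -2.5 ÷ 19.3 ≈ -12.95%.
So the commission rate fell by 12.95%.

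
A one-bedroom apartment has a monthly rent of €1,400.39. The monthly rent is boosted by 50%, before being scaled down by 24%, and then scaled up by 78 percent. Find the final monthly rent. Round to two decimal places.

€2,841.67

50% increase: €1,400.39 × 1.5 = €2100.585.
After the 24% decrease: €2100.585 × 0.76 = €1596.4446.
After the 78% increase: €1596.4446 × 1.78 = €2841.671388 ≈ €2,841.67.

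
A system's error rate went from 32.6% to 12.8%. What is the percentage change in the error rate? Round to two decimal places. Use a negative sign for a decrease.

-60.74%

The change is 12.8 − 32.6 = -19.8 percentage points.
Relative to the original 32.6%, that is -19.8 ÷ 32.6 ≈ -60.74%.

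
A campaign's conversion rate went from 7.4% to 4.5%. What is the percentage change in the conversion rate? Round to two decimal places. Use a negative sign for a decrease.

-39.19%

The change is 4.5 − 7.4 = -2.9 percentage points.
Relative to the original 7.4%, that is -2.9 ÷ 7.4 ≈ -39.19%.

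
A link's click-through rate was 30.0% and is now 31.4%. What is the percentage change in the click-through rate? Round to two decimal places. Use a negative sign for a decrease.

4.67%

The change is 31.4 − 30.0 = 1.4 percentage points.
Relative to the original 30.0%, that is 1.4 ÷ 30.0 ≈ 4.67%.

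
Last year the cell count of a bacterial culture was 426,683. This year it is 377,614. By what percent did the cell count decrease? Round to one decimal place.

11.5%

Change: 377,614 − 426,683 = -49,069.
Relative to the original: -49,069 ÷ 426,683 ≈ -11.5%.
So the cell count decreased by 11.5%.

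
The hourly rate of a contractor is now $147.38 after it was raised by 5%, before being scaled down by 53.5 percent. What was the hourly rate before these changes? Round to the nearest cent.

Undoing the 53.5% decrease: $147.38 ÷ 0.465 ≈ $316.946237.
Undoing the 5% increase: $316.946237 ÷ 1.05 ≈ $301.85.

$301.85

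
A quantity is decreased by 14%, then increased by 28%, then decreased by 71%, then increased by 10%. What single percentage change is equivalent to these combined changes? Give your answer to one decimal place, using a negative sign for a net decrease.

A 14% decrease multiplies by 0.86.
Then a 28% increase: 0.86 × 1.28 = 1.1008.
Then a 71% decrease: 1.1008 × 0.29 = 0.319232.
Then a 10% increase: 0.319232 × 1.1 = 0.3511552.
Overall factor 0.3511552, i.e. -64.9%.

-64.9%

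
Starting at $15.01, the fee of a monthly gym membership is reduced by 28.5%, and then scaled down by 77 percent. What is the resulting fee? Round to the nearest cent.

$2.47

28.5% decrease: $15.01 × 0.715 = $10.73215.
After the 77% decrease: $10.73215 × 0.23 = $2.4683945 ≈ $2.47.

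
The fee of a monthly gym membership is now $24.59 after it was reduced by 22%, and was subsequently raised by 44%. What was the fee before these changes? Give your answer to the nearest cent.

Undoing the 44% increase: $24.59 ÷ 1.44 ≈ $17.076389.
Undoing the 22% decrease: $17.076389 ÷ 0.78 ≈ $21.89.

$21.89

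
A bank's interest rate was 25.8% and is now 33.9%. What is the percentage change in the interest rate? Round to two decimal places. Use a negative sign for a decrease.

The change is 33.9 − 25.8 = 8.1 percentage points.
Relative to the original 25.8%, that is 8.1 ÷ 25.8 ≈ 31.40%.

31.40%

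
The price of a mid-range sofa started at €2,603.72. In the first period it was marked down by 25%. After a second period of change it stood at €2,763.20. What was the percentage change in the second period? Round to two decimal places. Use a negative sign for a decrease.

After the first period: €2,603.72 × 0.75 = €1952.79.
Second-period multiplier: €2,763.20 ÷ €1952.79 ≈ 1.415001.
That is a change of 41.50%.

41.50%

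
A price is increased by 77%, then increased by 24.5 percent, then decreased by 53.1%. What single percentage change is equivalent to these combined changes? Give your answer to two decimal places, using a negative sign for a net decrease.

3.35%

A 77% increase multiplies by 1.77.
Then a 24.5% increase: 1.77 × 1.245 = 2.20365.
Then a 53.1% decrease: 2.20365 × 0.469 = 1.03351185.
Overall factor 1.03351185, i.e. 3.35%.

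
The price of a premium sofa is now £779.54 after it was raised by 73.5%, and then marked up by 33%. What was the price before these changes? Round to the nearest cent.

Undoing the 33% increase: £779.54 ÷ 1.33 ≈ £586.120301.
Undoing the 73.5% increase: £586.120301 ÷ 1.735 ≈ £337.82.

£337.82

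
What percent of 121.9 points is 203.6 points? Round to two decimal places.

167.02%

203.6 points ÷ 121.9 points ≈ 167.02%.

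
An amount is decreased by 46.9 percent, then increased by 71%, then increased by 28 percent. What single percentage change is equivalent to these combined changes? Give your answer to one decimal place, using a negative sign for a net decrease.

16.2%

The combined multiplier is 0.531 × 1.71 × 1.28 = 1.1622528.
That corresponds to an increase of 16.2%.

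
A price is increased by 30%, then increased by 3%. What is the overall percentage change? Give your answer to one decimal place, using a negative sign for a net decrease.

33.9%

A 30% increase multiplies by 1.3.
Then a 3% increase: 1.3 × 1.03 = 1.339.
Overall factor 1.339, i.e. 33.9%.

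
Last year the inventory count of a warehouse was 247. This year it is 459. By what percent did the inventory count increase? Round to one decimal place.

Change: 459 − 247 = 212.
Relative to the original: 212 ÷ 247 ≈ 85.8%.
So the inventory count increased by 85.8%.

85.8%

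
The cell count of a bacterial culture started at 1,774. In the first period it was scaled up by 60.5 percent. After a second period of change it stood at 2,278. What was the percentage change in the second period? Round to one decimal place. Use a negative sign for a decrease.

-20.0%

After the first period: 1,774 × 1.605 = 2847.27.
Second-period multiplier: 2,278 ÷ 2847.27 ≈ 0.80006.
That is a change of -20.0%.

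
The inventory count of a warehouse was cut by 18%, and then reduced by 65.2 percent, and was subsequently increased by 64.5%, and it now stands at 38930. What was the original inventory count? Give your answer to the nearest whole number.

82933

The overall multiplier applied was 0.82 × 0.348 × 1.645 = 0.4694172.
So the original inventory count was 38930 ÷ 0.4694172 ≈ 82933.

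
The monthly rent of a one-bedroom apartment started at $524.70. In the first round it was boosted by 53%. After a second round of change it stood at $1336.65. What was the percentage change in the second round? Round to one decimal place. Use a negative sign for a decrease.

66.5%

After the first round: $524.70 × 1.53 = $802.791.
Second-round multiplier: $1336.65 ÷ $802.791 ≈ 1.665.
That is a change of 66.5%.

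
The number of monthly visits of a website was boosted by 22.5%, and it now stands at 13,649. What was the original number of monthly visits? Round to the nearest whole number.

The overall multiplier applied was 1.225.
So the original number of monthly visits was 13,649 ÷ 1.225 ≈ 11,142.

11,142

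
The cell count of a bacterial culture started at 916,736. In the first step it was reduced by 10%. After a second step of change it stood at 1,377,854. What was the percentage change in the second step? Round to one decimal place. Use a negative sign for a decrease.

67.0%

After the first step: 916,736 × 0.9 = 825062.4.
Second-step multiplier: 1,377,854 ÷ 825062.4 ≈ 1.67.
That is a change of 67.0%.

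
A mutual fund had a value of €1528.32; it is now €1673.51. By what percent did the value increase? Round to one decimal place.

9.5%

Change: €1673.51 − €1528.32 = €145.19.
Relative to the original: €145.19 ÷ €1528.32 ≈ 9.5%.
So the value increased by 9.5%.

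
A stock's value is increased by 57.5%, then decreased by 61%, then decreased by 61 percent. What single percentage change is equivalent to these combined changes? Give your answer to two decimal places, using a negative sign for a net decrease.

-76.04%

A 57.5% increase multiplies by 1.575.
Then a 61% decrease: 1.575 × 0.39 = 0.61425.
Then a 61% decrease: 0.61425 × 0.39 = 0.2395575.
Overall factor 0.2395575, i.e. -76.04%.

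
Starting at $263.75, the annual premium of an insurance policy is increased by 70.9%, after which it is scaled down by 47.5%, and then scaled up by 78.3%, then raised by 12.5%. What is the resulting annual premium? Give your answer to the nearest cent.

$474.68

Each change multiplies by a factor: 1.709 × 0.525 × 1.783 × 1.125 = 1.799721196875.
$263.75 × 1.799721196875 = $474.67646567578125 ≈ $474.68.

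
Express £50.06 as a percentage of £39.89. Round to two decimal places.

£50.06 ÷ £39.89 ≈ 125.50%.

125.50%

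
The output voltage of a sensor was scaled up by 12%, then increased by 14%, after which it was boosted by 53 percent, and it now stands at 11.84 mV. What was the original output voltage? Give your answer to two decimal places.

The overall multiplier applied was 1.12 × 1.14 × 1.53 = 1.953504.
So the original output voltage was 11.84 ÷ 1.953504 ≈ 6.06 mV.

6.06 mV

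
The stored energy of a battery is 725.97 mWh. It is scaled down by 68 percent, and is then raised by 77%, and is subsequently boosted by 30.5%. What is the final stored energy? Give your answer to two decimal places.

536.60 mWh

Each change multiplies by a factor: 0.32 × 1.77 × 1.305 = 0.739152.
725.97 × 0.739152 = 536.60217744 ≈ 536.60.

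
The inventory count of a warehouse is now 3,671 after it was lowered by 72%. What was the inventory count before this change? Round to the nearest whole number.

The overall multiplier applied was 0.28.
So the original inventory count was 3,671 ÷ 0.28 ≈ 13,111.

13,111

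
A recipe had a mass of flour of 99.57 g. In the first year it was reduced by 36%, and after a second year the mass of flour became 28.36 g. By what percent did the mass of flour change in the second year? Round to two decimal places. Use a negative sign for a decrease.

After the first year: 99.57 × 0.64 = 63.7248.
Second-year multiplier: 28.36 ÷ 63.7248 ≈ 0.445039.
That is a change of -55.50%.

-55.50%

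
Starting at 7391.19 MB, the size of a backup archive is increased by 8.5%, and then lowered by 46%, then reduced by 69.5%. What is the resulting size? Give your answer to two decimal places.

1320.80 MB

8.5% increase: 7391.19 × 1.085 = 8019.44115.
After the 46% decrease: 8019.44115 × 0.54 = 4330.498221.
69.5% decrease: 4330.498221 × 0.305 = 1320.801957405 ≈ 1320.80.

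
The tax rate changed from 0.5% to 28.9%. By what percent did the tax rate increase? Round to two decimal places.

5680.00%

The change is 28.9 − 0.5 = 28.4 percentage points.
Relative to the original 0.5%, that is 28.4 ÷ 0.5 = 5680.00%.
So the tax rate rose by 5680.00%.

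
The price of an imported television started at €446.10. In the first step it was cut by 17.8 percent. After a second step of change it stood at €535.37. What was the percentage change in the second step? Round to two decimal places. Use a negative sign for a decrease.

After the first step: €446.10 × 0.822 = €366.6942.
Second-step multiplier: €535.37 ÷ €366.6942 ≈ 1.45999.
That is a change of 46.00%.

46.00%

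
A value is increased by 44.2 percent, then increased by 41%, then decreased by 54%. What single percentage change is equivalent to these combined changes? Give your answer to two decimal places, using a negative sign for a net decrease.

-6.47%

A 44.2% increase multiplies by 1.442.
Then a 41% increase: 1.442 × 1.41 = 2.03322.
Then a 54% decrease: 2.03322 × 0.46 = 0.9352812.
Overall factor 0.9352812, i.e. -6.47%.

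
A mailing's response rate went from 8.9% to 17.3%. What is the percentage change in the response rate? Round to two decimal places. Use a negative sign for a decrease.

94.38%

The change is 17.3 − 8.9 = 8.4 percentage points.
Relative to the original 8.9%, that is 8.4 ÷ 8.9 ≈ 94.38%.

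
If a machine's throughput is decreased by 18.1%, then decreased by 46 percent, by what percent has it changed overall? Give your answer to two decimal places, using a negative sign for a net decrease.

-55.77%

An 18.1% decrease multiplies by 0.819.
Then a 46% decrease: 0.819 × 0.54 = 0.44226.
Overall factor 0.44226, i.e. -55.77%.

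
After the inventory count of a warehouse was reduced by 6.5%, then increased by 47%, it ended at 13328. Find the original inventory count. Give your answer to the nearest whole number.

Undoing the 47% increase: 13328 ÷ 1.47 ≈ 9066.666667.
Undoing the 6.5% decrease: 9066.666667 ÷ 0.935 ≈ 9697.

9697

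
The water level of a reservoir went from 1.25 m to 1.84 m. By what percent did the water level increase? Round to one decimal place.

47.2%

Change: 1.84 − 1.25 = 0.59.
Relative to the original: 0.59 ÷ 1.25 = 47.2%.
So the water level increased by 47.2%.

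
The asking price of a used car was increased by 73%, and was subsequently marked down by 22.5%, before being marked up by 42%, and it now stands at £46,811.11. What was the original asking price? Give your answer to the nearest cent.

Undoing the 42% increase: £46,811.11 ÷ 1.42 ≈ £32965.570423.
Undoing the 22.5% decrease: £32965.570423 ÷ 0.775 ≈ £42536.219901.
Undoing the 73% increase: £42536.219901 ÷ 1.73 ≈ £24,587.41.

£24,587.41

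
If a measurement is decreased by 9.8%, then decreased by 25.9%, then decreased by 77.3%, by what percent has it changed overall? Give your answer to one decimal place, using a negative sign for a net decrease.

A 9.8% decrease multiplies by 0.902.
Then a 25.9% decrease: 0.902 × 0.741 = 0.668382.
Then a 77.3% decrease: 0.668382 × 0.227 = 0.151722714.
Overall factor 0.151722714, i.e. -84.8%.

-84.8%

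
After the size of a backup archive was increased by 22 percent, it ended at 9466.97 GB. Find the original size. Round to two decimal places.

The overall multiplier applied was 1.22.
So the original size was 9466.97 ÷ 1.22 ≈ 7759.81 GB.

7759.81 GB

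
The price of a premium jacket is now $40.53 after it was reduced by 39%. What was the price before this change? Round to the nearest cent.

$66.44

The overall multiplier applied was 0.61.
So the original price was $40.53 ÷ 0.61 ≈ $66.44.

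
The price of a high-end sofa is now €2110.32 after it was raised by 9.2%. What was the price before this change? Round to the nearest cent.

The overall multiplier applied was 1.092.
So the original price was €2110.32 ÷ 1.092 ≈ €1932.53.

€1932.53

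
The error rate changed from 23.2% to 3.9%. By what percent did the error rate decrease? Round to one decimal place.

The change is 3.9 − 23.2 = -19.3 percentage points.
Relative to the original 23.2%, that is -19.3 ÷ 23.2 ≈ -83.2%.
So the error rate fell by 83.2%.

83.2%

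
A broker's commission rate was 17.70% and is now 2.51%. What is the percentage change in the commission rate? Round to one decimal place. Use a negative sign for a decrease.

The change is 2.51 − 17.70 = -15.19 percentage points.
Relative to the original 17.70%, that is -15.19 ÷ 17.70 ≈ -85.8%.

-85.8%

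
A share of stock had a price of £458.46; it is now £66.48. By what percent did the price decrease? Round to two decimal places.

85.50%

Change: £66.48 − £458.46 = -£391.98.
Relative to the original: -£391.98 ÷ £458.46 ≈ -85.50%.
So the price decreased by 85.50%.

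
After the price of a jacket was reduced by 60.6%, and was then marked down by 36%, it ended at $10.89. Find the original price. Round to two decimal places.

The overall multiplier applied was 0.394 × 0.64 = 0.25216.
So the original price was $10.89 ÷ 0.25216 ≈ $43.19.

$43.19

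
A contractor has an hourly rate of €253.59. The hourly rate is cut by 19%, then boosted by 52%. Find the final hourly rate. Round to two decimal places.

€312.22

19% decrease: €253.59 × 0.81 = €205.4079.
52% increase: €205.4079 × 1.52 = €312.220008 ≈ €312.22.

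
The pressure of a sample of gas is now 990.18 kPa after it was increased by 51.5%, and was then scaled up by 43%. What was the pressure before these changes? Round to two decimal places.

457.05 kPa

Undoing the 43% increase: 990.18 ÷ 1.43 ≈ 692.433566.
Undoing the 51.5% increase: 692.433566 ÷ 1.515 ≈ 457.05 kPa.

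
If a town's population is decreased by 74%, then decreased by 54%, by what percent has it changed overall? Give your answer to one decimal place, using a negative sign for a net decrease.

The combined multiplier is 0.26 × 0.46 = 0.1196.
That corresponds to a decrease of 88.0%.

-88.0%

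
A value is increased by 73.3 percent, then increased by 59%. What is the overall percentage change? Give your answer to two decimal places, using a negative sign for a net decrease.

The combined multiplier is 1.733 × 1.59 = 2.75547.
That corresponds to an increase of 175.55%.

175.55%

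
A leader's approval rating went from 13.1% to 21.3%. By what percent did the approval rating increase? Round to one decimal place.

The change is 21.3 − 13.1 = 8.2 percentage points.
Relative to the original 13.1%, that is 8.2 ÷ 13.1 ≈ 62.6%.
So the approval rating rose by 62.6%.

62.6%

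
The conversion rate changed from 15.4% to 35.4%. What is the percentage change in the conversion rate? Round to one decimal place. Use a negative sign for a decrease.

The change is 35.4 − 15.4 = 20.0 percentage points.
Relative to the original 15.4%, that is 20.0 ÷ 15.4 ≈ 129.9%.

129.9%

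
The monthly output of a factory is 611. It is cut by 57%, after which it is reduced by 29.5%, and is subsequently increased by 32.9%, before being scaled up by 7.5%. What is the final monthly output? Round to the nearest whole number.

Apply the 57% decrease: 611 × 0.43 = 262.73.
After the 29.5% decrease: 262.73 × 0.705 = 185.22465.
32.9% increase: 185.22465 × 1.329 = 246.16355985.
After the 7.5% increase: 246.16355985 × 1.075 = 264.62582683875 ≈ 265.

265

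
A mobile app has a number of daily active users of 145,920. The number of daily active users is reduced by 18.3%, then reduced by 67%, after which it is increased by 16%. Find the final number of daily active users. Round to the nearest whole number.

After the 18.3% decrease: 145,920 × 0.817 = 119216.64.
After the 67% decrease: 119216.64 × 0.33 = 39341.4912.
16% increase: 39341.4912 × 1.16 = 45636.129792 ≈ 45,636.

45,636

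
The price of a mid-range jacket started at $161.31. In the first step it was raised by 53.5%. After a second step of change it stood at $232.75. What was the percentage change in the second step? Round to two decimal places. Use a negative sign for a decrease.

-6.00%

After the first step: $161.31 × 1.535 = $247.61085.
Second-step multiplier: $232.75 ÷ $247.61085 ≈ 0.939983.
That is a change of -6.00%.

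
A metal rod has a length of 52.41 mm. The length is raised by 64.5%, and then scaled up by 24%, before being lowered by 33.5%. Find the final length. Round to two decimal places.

After the 64.5% increase: 52.41 × 1.645 = 86.21445.
After the 24% increase: 86.21445 × 1.24 = 106.905918.
After the 33.5% decrease: 106.905918 × 0.665 = 71.09243547 ≈ 71.09.

71.09 mm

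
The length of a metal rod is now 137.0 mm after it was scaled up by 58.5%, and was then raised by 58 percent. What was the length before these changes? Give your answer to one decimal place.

Undoing the 58% increase: 137.0 ÷ 1.58 ≈ 86.708861.
Undoing the 58.5% increase: 86.708861 ÷ 1.585 ≈ 54.7 mm.

54.7 mm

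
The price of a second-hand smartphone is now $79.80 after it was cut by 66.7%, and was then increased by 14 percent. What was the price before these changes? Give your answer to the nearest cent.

$210.21

The overall multiplier applied was 0.333 × 1.14 = 0.37962.
So the original price was $79.80 ÷ 0.37962 ≈ $210.21.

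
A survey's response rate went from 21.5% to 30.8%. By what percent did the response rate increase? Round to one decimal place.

43.3%

The change is 30.8 − 21.5 = 9.3 percentage points.
Relative to the original 21.5%, that is 9.3 ÷ 21.5 ≈ 43.3%.
So the response rate rose by 43.3%.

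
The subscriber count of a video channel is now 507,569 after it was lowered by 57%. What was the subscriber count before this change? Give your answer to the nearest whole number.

The overall multiplier applied was 0.43.
So the original subscriber count was 507,569 ÷ 0.43 ≈ 1,180,393.

1,180,393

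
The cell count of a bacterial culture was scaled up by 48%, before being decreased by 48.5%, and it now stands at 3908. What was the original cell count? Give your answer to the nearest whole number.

5127

Undoing the 48.5% decrease: 3908 ÷ 0.515 ≈ 7588.349515.
Undoing the 48% increase: 7588.349515 ÷ 1.48 ≈ 5127.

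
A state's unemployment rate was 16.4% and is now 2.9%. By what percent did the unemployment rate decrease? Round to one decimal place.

The change is 2.9 − 16.4 = -13.5 percentage points.
Relative to the original 16.4%, that is -13.5 ÷ 16.4 ≈ -82.3%.
So the unemployment rate fell by 82.3%.

82.3%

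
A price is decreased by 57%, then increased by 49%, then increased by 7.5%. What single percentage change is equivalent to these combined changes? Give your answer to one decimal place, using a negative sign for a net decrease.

-31.1%

The combined multiplier is 0.43 × 1.49 × 1.075 = 0.6887525.
That corresponds to a decrease of 31.1%.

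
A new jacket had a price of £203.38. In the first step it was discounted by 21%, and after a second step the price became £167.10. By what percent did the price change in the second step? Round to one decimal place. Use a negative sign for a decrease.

After the first step: £203.38 × 0.79 = £160.6702.
Second-step multiplier: £167.10 ÷ £160.6702 ≈ 1.04002.
That is a change of 4.0%.

4.0%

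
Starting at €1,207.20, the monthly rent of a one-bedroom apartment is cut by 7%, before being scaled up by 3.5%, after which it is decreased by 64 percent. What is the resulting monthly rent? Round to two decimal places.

7% decrease: €1,207.20 × 0.93 = €1122.696.
After the 3.5% increase: €1122.696 × 1.035 = €1161.99036.
Apply the 64% decrease: €1161.99036 × 0.36 = €418.3165296 ≈ €418.32.

€418.32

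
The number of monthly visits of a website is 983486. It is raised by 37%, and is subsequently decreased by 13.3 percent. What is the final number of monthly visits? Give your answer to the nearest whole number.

Each change multiplies by a factor: 1.37 × 0.867 = 1.18779.
983486 × 1.18779 = 1168174.83594 ≈ 1168175.

1168175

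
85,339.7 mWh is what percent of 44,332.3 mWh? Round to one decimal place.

85,339.7 mWh ÷ 44,332.3 mWh ≈ 192.5%.

192.5%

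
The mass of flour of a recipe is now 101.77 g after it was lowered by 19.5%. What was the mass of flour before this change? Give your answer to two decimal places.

126.42 g

The overall multiplier applied was 0.805.
So the original mass of flour was 101.77 ÷ 0.805 ≈ 126.42 g.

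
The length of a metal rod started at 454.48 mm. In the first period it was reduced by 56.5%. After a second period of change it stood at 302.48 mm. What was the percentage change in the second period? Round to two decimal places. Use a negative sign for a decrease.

53.00%

After the first period: 454.48 × 0.435 = 197.6988.
Second-period multiplier: 302.48 ÷ 197.6988 ≈ 1.530004.
That is a change of 53.00%.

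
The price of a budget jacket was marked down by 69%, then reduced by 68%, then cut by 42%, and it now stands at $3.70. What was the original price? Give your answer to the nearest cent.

$64.31

The overall multiplier applied was 0.31 × 0.32 × 0.58 = 0.057536.
So the original price was $3.70 ÷ 0.057536 ≈ $64.31.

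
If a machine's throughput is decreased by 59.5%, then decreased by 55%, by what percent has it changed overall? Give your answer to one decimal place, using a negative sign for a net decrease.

-81.8%

The combined multiplier is 0.405 × 0.45 = 0.18225.
That corresponds to a decrease of 81.8%.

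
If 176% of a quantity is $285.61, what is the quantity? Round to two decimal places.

$285.61 ÷ 1.76 ≈ $162.28.

$162.28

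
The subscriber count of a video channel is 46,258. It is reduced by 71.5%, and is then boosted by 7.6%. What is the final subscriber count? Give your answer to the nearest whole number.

Each change multiplies by a factor: 0.285 × 1.076 = 0.30666.
46,258 × 0.30666 = 14185.47828 ≈ 14,185.

14,185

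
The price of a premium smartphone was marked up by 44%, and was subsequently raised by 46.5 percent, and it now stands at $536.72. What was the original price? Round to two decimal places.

The overall multiplier applied was 1.44 × 1.465 = 2.1096.
So the original price was $536.72 ÷ 2.1096 ≈ $254.42.

$254.42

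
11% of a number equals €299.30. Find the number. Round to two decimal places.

€2720.91

€299.30 ÷ 0.11 ≈ €2720.91.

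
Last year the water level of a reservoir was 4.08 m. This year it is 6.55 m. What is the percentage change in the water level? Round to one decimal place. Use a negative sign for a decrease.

Change: 6.55 − 4.08 = 2.47.
Relative to the original: 2.47 ÷ 4.08 ≈ 60.5%.

60.5%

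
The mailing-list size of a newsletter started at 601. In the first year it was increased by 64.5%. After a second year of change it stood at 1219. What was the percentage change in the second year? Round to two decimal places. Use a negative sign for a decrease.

After the first year: 601 × 1.645 = 988.645.
Second-year multiplier: 1219 ÷ 988.645 ≈ 1.233001.
That is a change of 23.30%.

23.30%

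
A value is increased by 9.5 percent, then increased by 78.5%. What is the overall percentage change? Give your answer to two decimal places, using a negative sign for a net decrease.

95.46%

The combined multiplier is 1.095 × 1.785 = 1.954575.
That corresponds to an increase of 95.46%.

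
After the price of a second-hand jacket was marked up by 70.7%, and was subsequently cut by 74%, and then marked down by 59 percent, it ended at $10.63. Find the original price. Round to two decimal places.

$58.42

The overall multiplier applied was 1.707 × 0.26 × 0.41 = 0.1819662.
So the original price was $10.63 ÷ 0.1819662 ≈ $58.42.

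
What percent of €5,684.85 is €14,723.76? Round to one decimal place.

€14,723.76 ÷ €5,684.85 ≈ 259.0%.

259.0%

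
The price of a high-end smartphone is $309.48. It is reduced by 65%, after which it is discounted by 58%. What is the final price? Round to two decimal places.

Apply the 65% decrease: $309.48 × 0.35 = $108.318.
58% decrease: $108.318 × 0.42 = $45.49356 ≈ $45.49.

$45.49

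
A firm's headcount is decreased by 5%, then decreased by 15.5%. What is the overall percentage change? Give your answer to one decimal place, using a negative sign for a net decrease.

A 5% decrease multiplies by 0.95.
Then a 15.5% decrease: 0.95 × 0.845 = 0.80275.
Overall factor 0.80275, i.e. -19.7%.

-19.7%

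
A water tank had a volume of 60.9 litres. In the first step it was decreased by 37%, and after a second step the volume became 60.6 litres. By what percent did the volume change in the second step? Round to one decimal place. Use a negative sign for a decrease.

57.9%

After the first step: 60.9 × 0.63 = 38.367.
Second-step multiplier: 60.6 ÷ 38.367 ≈ 1.57948.
That is a change of 57.9%.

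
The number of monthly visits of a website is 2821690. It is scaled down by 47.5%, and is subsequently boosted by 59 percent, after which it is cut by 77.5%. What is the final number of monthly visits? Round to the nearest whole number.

Each change multiplies by a factor: 0.525 × 1.59 × 0.225 = 0.18781875.
2821690 × 0.18781875 = 529966.2886875 ≈ 529966.

529966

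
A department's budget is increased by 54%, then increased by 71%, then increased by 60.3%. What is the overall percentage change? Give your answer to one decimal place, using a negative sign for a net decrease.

322.1%

The combined multiplier is 1.54 × 1.71 × 1.603 = 4.2213402.
That corresponds to an increase of 322.1%.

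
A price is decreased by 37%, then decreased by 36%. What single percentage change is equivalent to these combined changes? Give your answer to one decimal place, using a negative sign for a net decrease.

-59.7%

A 37% decrease multiplies by 0.63.
Then a 36% decrease: 0.63 × 0.64 = 0.4032.
Overall factor 0.4032, i.e. -59.7%.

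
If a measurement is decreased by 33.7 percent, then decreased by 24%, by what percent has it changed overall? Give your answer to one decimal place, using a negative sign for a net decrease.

-49.6%

A 33.7% decrease multiplies by 0.663.
Then a 24% decrease: 0.663 × 0.76 = 0.50388.
Overall factor 0.50388, i.e. -49.6%.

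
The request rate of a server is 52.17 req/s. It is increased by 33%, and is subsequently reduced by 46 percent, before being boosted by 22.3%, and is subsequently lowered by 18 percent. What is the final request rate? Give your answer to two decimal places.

Each change multiplies by a factor: 1.33 × 0.54 × 1.223 × 0.82 = 0.720254052.
52.17 × 0.720254052 = 37.57565389284 ≈ 37.58.

37.58 req/s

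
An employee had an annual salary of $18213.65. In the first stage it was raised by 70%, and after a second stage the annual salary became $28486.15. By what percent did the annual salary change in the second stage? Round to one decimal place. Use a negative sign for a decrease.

-8.0%

After the first stage: $18213.65 × 1.7 = $30963.205.
Second-stage multiplier: $28486.15 ÷ $30963.205 ≈ 0.92.
That is a change of -8.0%.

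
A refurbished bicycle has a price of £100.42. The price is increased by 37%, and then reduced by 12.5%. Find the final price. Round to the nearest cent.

£120.38

37% increase: £100.42 × 1.37 = £137.5754.
After the 12.5% decrease: £137.5754 × 0.875 = £120.378475 ≈ £120.38.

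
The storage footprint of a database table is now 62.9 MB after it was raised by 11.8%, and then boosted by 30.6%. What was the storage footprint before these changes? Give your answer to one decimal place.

43.1 MB

The overall multiplier applied was 1.118 × 1.306 = 1.460108.
So the original storage footprint was 62.9 ÷ 1.460108 ≈ 43.1 MB.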